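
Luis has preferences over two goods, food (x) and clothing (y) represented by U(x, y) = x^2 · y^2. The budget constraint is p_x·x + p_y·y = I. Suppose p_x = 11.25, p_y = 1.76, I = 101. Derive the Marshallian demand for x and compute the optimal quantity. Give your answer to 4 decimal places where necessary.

x* = 4.4889

Demand: x*(p_x,p_y,I) = 0.5·I/p_x and y* = 0.5·I/p_y.
At p_x=11.25, p_y=1.76, I=101: x* = 0.5·101/11.25 = 4.4889.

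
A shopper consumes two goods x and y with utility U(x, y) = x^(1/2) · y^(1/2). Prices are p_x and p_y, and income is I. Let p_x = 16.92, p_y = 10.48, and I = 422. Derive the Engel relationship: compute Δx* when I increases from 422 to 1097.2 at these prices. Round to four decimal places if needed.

Δx* = 19.9527

Tangency: MRS = y/x = p_x/p_y.
So 0.5·p_y·y = 0.5·p_x·x; combined with the budget, a share 0.5 of income goes to x.
Demand: x*(p_x,p_y,I) = 0.5·I/p_x and y* = 0.5·I/p_y.
At p_x=16.92, p_y=10.48, I=422: x* = 0.5·422/16.92 = 12.4704.
At I' = 1097.2: x* = 32.4232. Change: 32.4232 − 12.4704 = 19.9527.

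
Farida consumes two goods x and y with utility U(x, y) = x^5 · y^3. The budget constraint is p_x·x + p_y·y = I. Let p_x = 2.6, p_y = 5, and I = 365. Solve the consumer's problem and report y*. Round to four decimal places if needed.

At p_x=2.6, p_y=5, I=365: y* = 0.375·365/5 = 27.375.

y* = 27.375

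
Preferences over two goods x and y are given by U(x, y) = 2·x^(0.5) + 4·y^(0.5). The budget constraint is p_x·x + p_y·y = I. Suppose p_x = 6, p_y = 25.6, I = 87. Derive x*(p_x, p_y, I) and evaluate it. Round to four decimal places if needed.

x* = 7.4839

Substitute y = (y/x)·x into the budget: x* = I/(p_x + p_y·(y/x)).
Numerically y/x = 0.219727, so x* = 87/(6 + 25.6·0.219727) = 7.4839.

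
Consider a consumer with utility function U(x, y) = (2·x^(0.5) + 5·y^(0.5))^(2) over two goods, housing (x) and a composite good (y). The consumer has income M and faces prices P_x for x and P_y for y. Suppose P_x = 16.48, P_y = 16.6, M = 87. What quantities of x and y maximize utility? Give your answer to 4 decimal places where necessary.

x* = 0.7327, y* = 4.5135

MRS = MU_x/MU_y = (2/5)·(y/x)^(0.5). Set equal to P_x/P_y.
Solve for the ratio: y/x = [(5/2)·P_x/P_y]^(2).
With the ratio pinned down, the budget gives x* = M/(P_x + P_y·(y/x)) and y* = (y/x)·x*.
Numerically y/x = 6.159965, so x* = 87/(16.48 + 16.6·6.159965) = 0.7327 and y* = 6.159965·0.7327 = 4.5135.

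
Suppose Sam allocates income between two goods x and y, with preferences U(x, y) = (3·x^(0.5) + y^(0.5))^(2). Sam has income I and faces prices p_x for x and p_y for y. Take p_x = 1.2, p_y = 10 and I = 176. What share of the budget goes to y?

MU_x ∝ 3·x^(-0.5), MU_y ∝ y^(-0.5), so MRS = 3·(y/x)^(0.5) = p_x/p_y.
Solve for the ratio: y/x = [(1/3)·p_x/p_y]^(2).
With the ratio pinned down, the budget gives x* = I/(p_x + p_y·(y/x)) and y* = (y/x)·x*.
Numerically y/x = 0.0016, so x* = 176/(1.2 + 10·0.0016) = 144.7368 and y* = 0.0016·144.7368 = 0.2316.
Expenditure on y: 10·0.2316 = 2.3158; share = 0.0132.

share on y = 0.0132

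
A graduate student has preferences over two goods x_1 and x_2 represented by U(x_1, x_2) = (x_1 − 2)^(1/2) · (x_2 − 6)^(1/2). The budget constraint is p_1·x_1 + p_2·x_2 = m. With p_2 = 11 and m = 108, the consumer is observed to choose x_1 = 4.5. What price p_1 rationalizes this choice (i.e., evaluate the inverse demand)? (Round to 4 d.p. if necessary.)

Let x_1' = x_1−2, x_2' = x_2−6. MRS = x_2'/x_1' = p_1/p_2.
After buying the subsistence bundle (2, 6), a share 0.5 of the remaining income goes to x_1: x_1* = 2 + 0.5·(m − 2p_1 − 6p_2)/p_1.
Set x_1* = 4.5 in the demand function and solve for p_1: p_1 = 6.

p_1 = 6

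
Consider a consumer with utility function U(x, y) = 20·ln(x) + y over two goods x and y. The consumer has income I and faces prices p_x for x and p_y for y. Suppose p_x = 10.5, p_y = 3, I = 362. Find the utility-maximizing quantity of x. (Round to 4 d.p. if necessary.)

Set MRS = p_x/p_y: (20/x)/1 = p_x/p_y.
So x*(p_x,p_y) = 20·p_y/p_x, independent of income; and y* = (I − 20·p_y)/p_y.
At the given prices: x* = 20·3/10.5 = 5.7143.

x* = 5.7143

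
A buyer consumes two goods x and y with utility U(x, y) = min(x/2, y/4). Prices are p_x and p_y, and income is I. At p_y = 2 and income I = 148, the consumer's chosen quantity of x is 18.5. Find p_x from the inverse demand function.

p_x = 4

Leontief preferences: the optimum is at the kink where x/2 = y/4, i.e. y = 2·x.
Budget: p_x·x + p_y·2·x = I, so (2·p_x + 4·p_y)·x = 2·I.
Demand: x*(p_x,p_y,I) = 2·I/(2·p_x + 4·p_y), y* = 4·I/(2·p_x + 4·p_y).
Set x* = 18.5 in the demand function and solve for p_x: p_x = 4.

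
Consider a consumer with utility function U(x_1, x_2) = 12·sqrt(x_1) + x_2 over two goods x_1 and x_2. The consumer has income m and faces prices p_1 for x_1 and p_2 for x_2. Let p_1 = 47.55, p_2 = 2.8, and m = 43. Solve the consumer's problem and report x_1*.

x_1* = 0.1248

MU_x_1 = 6/√x_1, MU_x_2 = 1. Tangency: 6/√x_1 = p_1/p_2.
Solve: √x_1 = 6·p_2/p_1, so x_1*(p_1,p_2) = (6·p_2/p_1)², and x_2* = (m − p_1·x_1*)/p_2.
Plugging in: x_1* = (6·2.8/47.55)² = 0.1248.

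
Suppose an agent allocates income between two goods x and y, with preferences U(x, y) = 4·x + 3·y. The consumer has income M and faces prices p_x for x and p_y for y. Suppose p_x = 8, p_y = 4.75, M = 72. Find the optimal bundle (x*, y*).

x* = 0, y* = 15.1579

Linear utility — the consumer picks whichever good has higher MU/price: 4/8 = 0.5 vs 3/4.75 = 0.6316.
y gives more utility per dollar, so spend all income on y: y* = M/p_y, x* = 0.
Numerically: x* = 0, y* = 15.1579.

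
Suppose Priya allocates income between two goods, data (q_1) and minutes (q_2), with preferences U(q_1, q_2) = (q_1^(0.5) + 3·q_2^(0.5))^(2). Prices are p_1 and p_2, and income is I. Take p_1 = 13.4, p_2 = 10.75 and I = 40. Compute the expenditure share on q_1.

share on q_1 = 0.0818

MU_q_1 ∝ q_1^(-0.5), MU_q_2 ∝ 3·q_2^(-0.5), so MRS = (1/3)·(q_2/q_1)^(0.5) = p_1/p_2.
Hence q_2/q_1 = (3·p_1/p_2)^(1/(0.5)), i.e. raised to the 2 power.
With the ratio pinned down, the budget gives q_1* = I/(p_1 + p_2·(q_2/q_1)) and q_2* = (q_2/q_1)·q_1*.
Numerically q_2/q_1 = 13.984121, so q_1* = 40/(13.4 + 10.75·13.984121) = 0.2443 and q_2* = 13.984121·0.2443 = 3.4164.
Expenditure on q_1: 13.4·0.2443 = 3.2737; share = 0.0818.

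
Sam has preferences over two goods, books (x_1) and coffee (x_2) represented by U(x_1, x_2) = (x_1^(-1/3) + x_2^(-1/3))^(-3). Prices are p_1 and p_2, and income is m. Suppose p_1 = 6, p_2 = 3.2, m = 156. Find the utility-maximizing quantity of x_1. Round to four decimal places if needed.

MRS = MU_x_1/MU_x_2 = (x_2/x_1)^(4/3). Set equal to p_1/p_2.
Hence x_2/x_1 = (p_1/p_2)^(1/(4/3)), i.e. raised to the 0.75 power.
Substitute x_2 = (x_2/x_1)·x_1 into the budget: x_1* = m/(p_1 + p_2·(x_2/x_1)).
Numerically x_2/x_1 = 1.602326, so x_1* = 156/(6 + 3.2·1.602326) = 14.0194.

x_1* = 14.0194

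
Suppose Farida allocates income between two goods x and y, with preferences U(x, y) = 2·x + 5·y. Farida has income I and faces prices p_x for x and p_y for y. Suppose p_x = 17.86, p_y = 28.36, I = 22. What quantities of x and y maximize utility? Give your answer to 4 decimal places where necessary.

Perfect substitutes: compare marginal utility per dollar. 2/p_x vs 5/p_y → 0.112 vs 0.1763.
y gives more utility per dollar, so spend all income on y: y* = I/p_y, x* = 0.
Numerically: x* = 0, y* = 0.7757.

x* = 0, y* = 0.7757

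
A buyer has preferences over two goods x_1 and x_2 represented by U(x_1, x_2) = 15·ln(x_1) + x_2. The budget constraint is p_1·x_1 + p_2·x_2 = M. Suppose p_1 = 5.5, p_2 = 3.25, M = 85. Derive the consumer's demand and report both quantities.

x_1* = 8.8636, x_2* = 11.1538

Set MRS = p_1/p_2: (15/x_1)/1 = p_1/p_2.
So x_1*(p_1,p_2) = 15·p_2/p_1, independent of income; and x_2* = (M − 15·p_2)/p_2.
At the given prices: x_1* = 15·3.25/5.5 = 8.8636, and x_2* = 11.1538.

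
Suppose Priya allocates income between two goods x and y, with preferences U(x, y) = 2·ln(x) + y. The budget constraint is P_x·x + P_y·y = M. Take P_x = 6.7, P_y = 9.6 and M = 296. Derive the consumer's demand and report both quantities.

x* = 2.8657, y* = 28.8333

Set MRS = P_x/P_y: (2/x)/1 = P_x/P_y.
So x*(P_x,P_y) = 2·P_y/P_x, independent of income; and y* = (M − 2·P_y)/P_y.
At the given prices: x* = 2·9.6/6.7 = 2.8657, and y* = 28.8333.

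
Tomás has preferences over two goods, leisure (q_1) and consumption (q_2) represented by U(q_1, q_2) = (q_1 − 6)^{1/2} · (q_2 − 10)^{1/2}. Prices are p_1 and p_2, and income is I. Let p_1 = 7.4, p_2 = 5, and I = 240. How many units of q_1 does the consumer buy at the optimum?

q_1* = 15.8378

Let q_1' = q_1−6, q_2' = q_2−10. MRS = q_2'/q_1' = p_1/p_2.
After buying the subsistence bundle (6, 10), a share 0.5 of the remaining income goes to q_1: q_1* = 6 + 0.5·(I − 6p_1 − 10p_2)/p_1.
Discretionary income = 240 − 6·7.4 − 10·5 = 145.6; q_1* = 6 + 0.5·145.6/7.4 = 15.8378.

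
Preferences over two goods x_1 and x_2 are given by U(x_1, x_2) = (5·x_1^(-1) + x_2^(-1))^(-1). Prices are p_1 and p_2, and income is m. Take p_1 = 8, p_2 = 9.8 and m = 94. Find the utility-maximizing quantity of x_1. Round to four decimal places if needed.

x_1* = 7.8597

MRS = MU_x_1/MU_x_2 = 5·(x_2/x_1)^(2). Set equal to p_1/p_2.
Hence x_2/x_1 = ((1/5)·p_1/p_2)^(1/(2)), i.e. raised to the 0.5 power.
Substitute x_2 = (x_2/x_1)·x_1 into the budget: x_1* = m/(p_1 + p_2·(x_2/x_1)).
Numerically x_2/x_1 = 0.404061, so x_1* = 94/(8 + 9.8·0.404061) = 7.8597.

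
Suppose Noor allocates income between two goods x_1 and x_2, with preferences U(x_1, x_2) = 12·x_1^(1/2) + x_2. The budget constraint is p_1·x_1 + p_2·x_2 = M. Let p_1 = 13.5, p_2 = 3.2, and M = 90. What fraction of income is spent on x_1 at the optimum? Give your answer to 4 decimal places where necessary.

share on x_1 = 0.3034

Plugging in: x_1* = (6·3.2/13.5)² = 2.0227, x_2* = 19.5917.
Expenditure on x_1: 13.5·2.0227 = 27.3067; share = 0.3034.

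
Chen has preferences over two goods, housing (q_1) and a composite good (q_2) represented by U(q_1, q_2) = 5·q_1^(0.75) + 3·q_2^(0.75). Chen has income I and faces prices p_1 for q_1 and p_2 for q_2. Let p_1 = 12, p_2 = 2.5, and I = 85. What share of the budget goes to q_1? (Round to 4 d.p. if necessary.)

From the CES first-order condition, (5/3)·(q_2/q_1)^(0.25) = p_1/p_2.
Hence q_2/q_1 = ((3/5)·p_1/p_2)^(1/(0.25)), i.e. raised to the 4 power.
Substitute q_2 = (q_2/q_1)·q_1 into the budget: q_1* = I/(p_1 + p_2·(q_2/q_1)).
Numerically q_2/q_1 = 68.797071, so q_1* = 85/(12 + 2.5·68.797071) = 0.462 and q_2* = 68.797071·0.462 = 31.7825.
Expenditure on q_1: 12·0.462 = 5.5437; share = 0.0652.

share on q_1 = 0.0652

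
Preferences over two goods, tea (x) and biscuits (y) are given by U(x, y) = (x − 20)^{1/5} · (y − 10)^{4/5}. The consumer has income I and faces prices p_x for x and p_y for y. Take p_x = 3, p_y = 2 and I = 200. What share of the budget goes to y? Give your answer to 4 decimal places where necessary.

Let x' = x−20, y' = y−10. MRS = (1/4)·y'/x' = p_x/p_y.
Substituting into the budget: x* = 20 + 0.2·(I − 20·p_x − 10·p_y)/p_x, and y* = 10 + 0.8·(…)/p_y.
Discretionary income = 200 − 20·3 − 10·2 = 120; x* = 20 + 0.2·120/3 = 28; y* = 10 + 0.8·120/2 = 58.
Expenditure on y: 2·58 = 116; share = 0.58.

share on y = 0.58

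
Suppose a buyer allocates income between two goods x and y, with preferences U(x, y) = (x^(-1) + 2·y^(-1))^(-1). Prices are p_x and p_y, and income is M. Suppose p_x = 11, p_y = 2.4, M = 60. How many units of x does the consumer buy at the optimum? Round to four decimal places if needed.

From the CES first-order condition, (1/2)·(y/x)^(2) = p_x/p_y.
Solve for the ratio: y/x = [2·p_x/p_y]^(0.5).
Substitute y = (y/x)·x into the budget: x* = M/(p_x + p_y·(y/x)).
Numerically y/x = 3.02765, so x* = 60/(11 + 2.4·3.02765) = 3.2847.

x* = 3.2847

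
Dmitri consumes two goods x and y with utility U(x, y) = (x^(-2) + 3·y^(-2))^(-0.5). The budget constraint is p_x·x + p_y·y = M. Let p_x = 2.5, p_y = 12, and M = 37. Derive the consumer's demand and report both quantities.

x* = 2.8997, y* = 2.4792

From the CES first-order condition, (1/3)·(y/x)^(3) = p_x/p_y.
Solve for the ratio: y/x = [3·p_x/p_y]^(1/3).
With the ratio pinned down, the budget gives x* = M/(p_x + p_y·(y/x)) and y* = (y/x)·x*.
Numerically y/x = 0.854988, so x* = 37/(2.5 + 12·0.854988) = 2.8997 and y* = 0.854988·2.8997 = 2.4792.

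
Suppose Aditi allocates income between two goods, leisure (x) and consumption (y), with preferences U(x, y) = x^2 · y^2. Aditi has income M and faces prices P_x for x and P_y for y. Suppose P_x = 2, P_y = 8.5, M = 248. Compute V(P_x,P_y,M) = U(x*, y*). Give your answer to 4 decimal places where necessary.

Tangency: MRS = y/x = P_x/P_y.
Rearranging, P_y·y = P_x·x. Substituting into the budget gives P_x·x·(1 + 1) = M.
Demand: x*(P_x,P_y,M) = 0.5·M/P_x and y* = 0.5·M/P_y.
At P_x=2, P_y=8.5, M=248: x* = 0.5·248/2 = 62, y* = 14.5882.
Utility at the optimum: U(62, 14.5882) = 818067.045.

V = 818067.045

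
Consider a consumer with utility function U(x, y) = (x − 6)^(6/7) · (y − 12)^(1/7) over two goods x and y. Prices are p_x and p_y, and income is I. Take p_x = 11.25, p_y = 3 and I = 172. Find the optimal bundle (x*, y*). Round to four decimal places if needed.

Discretionary income = 172 − 6·11.25 − 12·3 = 68.5; x* = 6 + 6/7·68.5/11.25 = 11.219; y* = 12 + 1/7·68.5/3 = 15.2619.

x* = 11.219, y* = 15.2619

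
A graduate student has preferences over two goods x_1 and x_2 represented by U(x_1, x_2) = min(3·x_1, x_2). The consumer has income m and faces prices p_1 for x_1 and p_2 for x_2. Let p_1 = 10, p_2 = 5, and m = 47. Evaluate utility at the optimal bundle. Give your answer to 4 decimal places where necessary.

Leontief preferences: the optimum is at the kink where x_1/1 = x_2/3, i.e. x_2 = 3·x_1.
Budget: p_1·x_1 + p_2·3·x_1 = m, so (p_1 + 3·p_2)·x_1 = m.
Demand: x_1*(p_1,p_2,m) = m/(p_1 + 3·p_2), x_2* = 3·m/(p_1 + 3·p_2).
Here 10 + 3·5 = 25, giving x_1* = 1.88 and x_2* = 5.64.
Utility at the optimum: U(1.88, 5.64) = 5.64.

V = 5.64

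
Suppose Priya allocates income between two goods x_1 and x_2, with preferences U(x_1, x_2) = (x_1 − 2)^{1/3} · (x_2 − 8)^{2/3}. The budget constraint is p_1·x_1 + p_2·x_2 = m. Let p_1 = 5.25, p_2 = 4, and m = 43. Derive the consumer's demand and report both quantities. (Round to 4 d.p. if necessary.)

x_1* = 2.0317, x_2* = 8.0833

This is Cobb-Douglas in (x_1−2, x_2−8): tangency gives 1/3·p_2·(x_2−8) = 2/3·p_1·(x_1−2).
After buying the subsistence bundle (2, 8), a share 1/3 of the remaining income goes to x_1: x_1* = 2 + 1/3·(m − 2p_1 − 8p_2)/p_1.
Discretionary income = 43 − 2·5.25 − 8·4 = 0.5; x_1* = 2 + 1/3·0.5/5.25 = 2.0317; x_2* = 8 + 2/3·0.5/4 = 8.0833.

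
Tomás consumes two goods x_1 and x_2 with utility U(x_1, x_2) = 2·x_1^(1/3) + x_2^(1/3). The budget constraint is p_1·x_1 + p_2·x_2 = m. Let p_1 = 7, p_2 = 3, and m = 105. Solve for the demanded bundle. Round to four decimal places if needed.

x_1* = 9.7399, x_2* = 12.2736

MU_x_1 ∝ 2·x_1^(-2/3), MU_x_2 ∝ x_2^(-2/3), so MRS = 2·(x_2/x_1)^(2/3) = p_1/p_2.
Hence x_2/x_1 = ((1/2)·p_1/p_2)^(1/(2/3)), i.e. raised to the 1.5 power.
With the ratio pinned down, the budget gives x_1* = m/(p_1 + p_2·(x_2/x_1)) and x_2* = (x_2/x_1)·x_1*.
Numerically x_2/x_1 = 1.260144, so x_1* = 105/(7 + 3·1.260144) = 9.7399 and x_2* = 1.260144·9.7399 = 12.2736.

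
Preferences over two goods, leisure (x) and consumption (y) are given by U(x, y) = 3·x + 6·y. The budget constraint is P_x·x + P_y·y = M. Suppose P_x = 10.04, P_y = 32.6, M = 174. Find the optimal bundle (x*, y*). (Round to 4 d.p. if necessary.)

Perfect substitutes: compare marginal utility per dollar. 3/P_x vs 6/P_y → 0.2988 vs 0.184.
x gives more utility per dollar, so spend all income on x: x* = M/P_x, y* = 0.
Numerically: x* = 17.3307, y* = 0.

x* = 17.3307, y* = 0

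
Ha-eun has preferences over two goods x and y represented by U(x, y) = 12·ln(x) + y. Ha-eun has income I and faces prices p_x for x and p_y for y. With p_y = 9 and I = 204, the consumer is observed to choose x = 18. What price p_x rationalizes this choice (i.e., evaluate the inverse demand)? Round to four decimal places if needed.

p_x = 6

Set MRS = p_x/p_y: (12/x)/1 = p_x/p_y.
So x*(p_x,p_y) = 12·p_y/p_x, independent of income; and y* = (I − 12·p_y)/p_y.
Set x* = 18 in the demand function and solve for p_x: p_x = 6.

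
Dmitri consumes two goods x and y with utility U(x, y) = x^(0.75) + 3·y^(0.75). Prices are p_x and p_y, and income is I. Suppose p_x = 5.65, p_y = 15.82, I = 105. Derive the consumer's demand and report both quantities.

MU_x ∝ x^(-0.25), MU_y ∝ 3·y^(-0.25), so MRS = (1/3)·(y/x)^(0.25) = p_x/p_y.
Solve for the ratio: y/x = [3·p_x/p_y]^(4).
With the ratio pinned down, the budget gives x* = I/(p_x + p_y·(y/x)) and y* = (y/x)·x*.
Numerically y/x = 1.31781, so x* = 105/(5.65 + 15.82·1.31781) = 3.9626 and y* = 1.31781·3.9626 = 5.222.

x* = 3.9626, y* = 5.222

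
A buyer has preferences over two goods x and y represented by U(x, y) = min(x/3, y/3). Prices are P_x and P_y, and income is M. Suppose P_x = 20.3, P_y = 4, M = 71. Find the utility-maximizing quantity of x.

Leontief preferences: the optimum is at the kink where x/3 = y/3, i.e. y = x.
Budget: P_x·x + P_y·x = M, so (3·P_x + 3·P_y)·x = 3·M.
Demand: x*(P_x,P_y,M) = 3·M/(3·P_x + 3·P_y), y* = 3·M/(3·P_x + 3·P_y).
Here 3·20.3 + 3·4 = 72.9, giving x* = 2.9218.

x* = 2.9218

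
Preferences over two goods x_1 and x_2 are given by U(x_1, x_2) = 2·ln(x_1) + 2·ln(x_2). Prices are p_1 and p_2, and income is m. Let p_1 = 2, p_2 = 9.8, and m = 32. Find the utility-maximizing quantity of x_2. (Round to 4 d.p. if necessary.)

x_2* = 1.6327

MU_x_1/MU_x_2 = (2·x_2)/(2·x_1); tangency sets this equal to p_1/p_2.
So 2·p_2·x_2 = 2·p_1·x_1; combined with the budget, a share 0.5 of income goes to x_1.
Demand: x_1*(p_1,p_2,m) = 0.5·m/p_1 and x_2* = 0.5·m/p_2.
At p_1=2, p_2=9.8, m=32: x_2* = 0.5·32/9.8 = 1.6327.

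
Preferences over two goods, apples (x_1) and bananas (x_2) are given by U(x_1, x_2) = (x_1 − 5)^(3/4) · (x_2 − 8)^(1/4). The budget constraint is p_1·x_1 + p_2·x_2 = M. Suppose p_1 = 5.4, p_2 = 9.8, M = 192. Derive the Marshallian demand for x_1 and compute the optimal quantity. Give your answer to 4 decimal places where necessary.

x_1* = 17.0278

MRS = 3·(x_2−8)/(x_1−5). Tangency with p_1/p_2 gives x_2−8 = (1/3)·(p_1/p_2)·(x_1−5).
Substituting into the budget: x_1* = 5 + 0.75·(M − 5·p_1 − 8·p_2)/p_1, and x_2* = 8 + 0.25·(…)/p_2.
Discretionary income = 192 − 5·5.4 − 8·9.8 = 86.6; x_1* = 5 + 0.75·86.6/5.4 = 17.0278.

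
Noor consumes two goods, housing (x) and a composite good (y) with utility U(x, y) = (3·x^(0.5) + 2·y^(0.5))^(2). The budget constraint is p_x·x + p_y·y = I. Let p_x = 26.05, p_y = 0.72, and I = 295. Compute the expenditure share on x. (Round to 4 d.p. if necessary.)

MRS = MU_x/MU_y = (3/2)·(y/x)^(0.5). Set equal to p_x/p_y.
Hence y/x = ((2/3)·p_x/p_y)^(1/(0.5)), i.e. raised to the 2 power.
Substitute y = (y/x)·x into the budget: x* = I/(p_x + p_y·(y/x)).
Numerically y/x = 581.792267, so x* = 295/(26.05 + 0.72·581.792267) = 0.663 and y* = 581.792267·0.663 = 385.7341.
Expenditure on x: 26.05·0.663 = 17.2714; share = 0.0585.

share on x = 0.0585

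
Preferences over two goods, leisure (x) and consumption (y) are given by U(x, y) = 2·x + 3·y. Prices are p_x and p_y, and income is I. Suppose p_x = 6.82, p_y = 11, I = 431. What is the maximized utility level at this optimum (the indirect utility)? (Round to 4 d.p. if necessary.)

V = 126.393

Linear utility — the consumer picks whichever good has higher MU/price: 2/6.82 = 0.2933 vs 3/11 = 0.2727.
x gives more utility per dollar, so spend all income on x: x* = I/p_x, y* = 0.
Numerically: x* = 63.1965, y* = 0.
Utility at the optimum: U(63.1965, 0) = 126.393.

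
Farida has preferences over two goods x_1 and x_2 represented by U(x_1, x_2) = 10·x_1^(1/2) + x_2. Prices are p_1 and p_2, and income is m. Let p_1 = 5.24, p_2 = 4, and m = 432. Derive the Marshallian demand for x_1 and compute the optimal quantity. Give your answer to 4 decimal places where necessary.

x_1* = 14.5679

Set MRS = p_1/p_2: 5·x_1^(−1/2) = p_1/p_2.
Thus x_1* = (5·p_2/p_1)² — independent of m — with the rest of income spent on x_2.
Plugging in: x_1* = (5·4/5.24)² = 14.5679.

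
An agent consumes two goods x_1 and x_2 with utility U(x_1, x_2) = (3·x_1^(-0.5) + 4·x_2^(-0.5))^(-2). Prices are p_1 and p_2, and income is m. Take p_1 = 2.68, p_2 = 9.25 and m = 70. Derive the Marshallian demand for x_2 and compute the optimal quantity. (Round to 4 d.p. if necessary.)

MRS = MU_x_1/MU_x_2 = (3/4)·(x_2/x_1)^(1.5). Set equal to p_1/p_2.
Hence x_2/x_1 = ((4/3)·p_1/p_2)^(1/(1.5)), i.e. raised to the 2/3 power.
With the ratio pinned down, the budget gives x_1* = m/(p_1 + p_2·(x_2/x_1)) and x_2* = (x_2/x_1)·x_1*.
Numerically x_2/x_1 = 0.530422, so x_1* = 70/(2.68 + 9.25·0.530422) = 9.227 and x_2* = 0.530422·9.227 = 4.8942.

x_2* = 4.8942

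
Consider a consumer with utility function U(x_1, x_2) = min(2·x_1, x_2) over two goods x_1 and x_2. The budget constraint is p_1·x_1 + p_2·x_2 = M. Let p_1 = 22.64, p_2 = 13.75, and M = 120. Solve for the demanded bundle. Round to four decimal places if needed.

x_1* = 2.3933, x_2* = 4.7866

With perfect complements, no substitution: consume in ratio x_1:x_2 = 1:2.
Budget: p_1·x_1 + p_2·2·x_1 = M, so (p_1 + 2·p_2)·x_1 = M.
Demand: x_1*(p_1,p_2,M) = M/(p_1 + 2·p_2), x_2* = 2·M/(p_1 + 2·p_2).
Here 22.64 + 2·13.75 = 50.14, giving x_1* = 2.3933 and x_2* = 4.7866.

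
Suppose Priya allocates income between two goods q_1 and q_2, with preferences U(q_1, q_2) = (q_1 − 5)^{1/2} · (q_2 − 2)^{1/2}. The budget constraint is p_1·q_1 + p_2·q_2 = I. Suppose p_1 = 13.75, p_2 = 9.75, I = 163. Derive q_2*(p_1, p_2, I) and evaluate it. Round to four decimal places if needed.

q_2* = 5.8333

This is Cobb-Douglas in (q_1−5, q_2−2): tangency gives 0.5·p_2·(q_2−2) = 0.5·p_1·(q_1−5).
After buying the subsistence bundle (5, 2), a share 0.5 of the remaining income goes to q_1: q_1* = 5 + 0.5·(I − 5p_1 − 2p_2)/p_1.
Discretionary income = 163 − 5·13.75 − 2·9.75 = 74.75; q_2* = 2 + 0.5·74.75/9.75 = 5.8333.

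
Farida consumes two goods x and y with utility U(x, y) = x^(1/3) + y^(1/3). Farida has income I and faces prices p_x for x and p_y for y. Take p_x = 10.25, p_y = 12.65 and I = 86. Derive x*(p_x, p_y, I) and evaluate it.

MU_x ∝ x^(-2/3), MU_y ∝ y^(-2/3), so MRS = (y/x)^(2/3) = p_x/p_y.
Solve for the ratio: y/x = [p_x/p_y]^(1.5).
With the ratio pinned down, the budget gives x* = I/(p_x + p_y·(y/x)) and y* = (y/x)·x*.
Numerically y/x = 0.729374, so x* = 86/(10.25 + 12.65·0.729374) = 4.4156.

x* = 4.4156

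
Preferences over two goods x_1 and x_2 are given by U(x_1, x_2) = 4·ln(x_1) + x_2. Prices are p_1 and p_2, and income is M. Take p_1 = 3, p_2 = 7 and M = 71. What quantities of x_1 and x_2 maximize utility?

x_1* = 9.3333, x_2* = 6.1429

Set MRS = p_1/p_2: (4/x_1)/1 = p_1/p_2.
So x_1*(p_1,p_2) = 4·p_2/p_1, independent of income; and x_2* = (M − 4·p_2)/p_2.
At the given prices: x_1* = 4·7/3 = 9.3333, and x_2* = 6.1429.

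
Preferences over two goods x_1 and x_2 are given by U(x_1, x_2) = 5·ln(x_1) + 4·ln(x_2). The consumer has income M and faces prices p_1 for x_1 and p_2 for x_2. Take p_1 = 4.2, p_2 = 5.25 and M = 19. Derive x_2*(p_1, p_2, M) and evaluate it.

MU_x_1/MU_x_2 = (5·x_2)/(4·x_1); tangency sets this equal to p_1/p_2.
Rearranging, p_2·x_2 = (4/5)·p_1·x_1. Substituting into the budget gives p_1·x_1·(1 + (4/5)) = M.
Demand: x_1*(p_1,p_2,M) = 5/9·M/p_1 and x_2* = 4/9·M/p_2.
At p_1=4.2, p_2=5.25, M=19: x_2* = 4/9·19/5.25 = 1.6085.

x_2* = 1.6085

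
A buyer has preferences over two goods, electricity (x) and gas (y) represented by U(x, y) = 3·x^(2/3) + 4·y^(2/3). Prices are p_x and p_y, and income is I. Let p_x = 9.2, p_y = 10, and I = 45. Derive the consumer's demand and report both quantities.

x* = 1.627, y* = 3.0031

From the CES first-order condition, (3/4)·(y/x)^(1/3) = p_x/p_y.
Solve for the ratio: y/x = [(4/3)·p_x/p_y]^(3).
With the ratio pinned down, the budget gives x* = I/(p_x + p_y·(y/x)) and y* = (y/x)·x*.
Numerically y/x = 1.845779, so x* = 45/(9.2 + 10·1.845779) = 1.627 and y* = 1.845779·1.627 = 3.0031.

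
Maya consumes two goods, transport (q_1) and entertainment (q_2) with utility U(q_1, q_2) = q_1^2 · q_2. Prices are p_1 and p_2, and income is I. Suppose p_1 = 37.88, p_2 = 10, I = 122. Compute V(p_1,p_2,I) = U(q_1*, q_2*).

V = 18.748

At p_1=37.88, p_2=10, I=122: q_1* = 2/3·122/37.88 = 2.1471, q_2* = 4.0667.
Utility at the optimum: U(2.1471, 4.0667) = 18.748.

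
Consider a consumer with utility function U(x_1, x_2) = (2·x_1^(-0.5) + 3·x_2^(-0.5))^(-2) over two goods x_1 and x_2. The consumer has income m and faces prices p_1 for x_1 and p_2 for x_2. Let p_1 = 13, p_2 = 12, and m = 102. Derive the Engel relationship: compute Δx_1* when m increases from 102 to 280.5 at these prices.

Numerically x_2/x_1 = 1.382194, so x_1* = 102/(13 + 12·1.382194) = 3.4475.
At m' = 280.5: x_1* = 9.4807. Change: 9.4807 − 3.4475 = 6.0332.

Δx_1* = 6.0332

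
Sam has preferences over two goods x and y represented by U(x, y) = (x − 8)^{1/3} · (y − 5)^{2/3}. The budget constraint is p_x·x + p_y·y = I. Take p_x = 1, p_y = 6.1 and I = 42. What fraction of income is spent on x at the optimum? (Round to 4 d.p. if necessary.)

Substituting into the budget: x* = 8 + 1/3·(I − 8·p_x − 5·p_y)/p_x, and y* = 5 + 2/3·(…)/p_y.
Discretionary income = 42 − 8·1 − 5·6.1 = 3.5; x* = 8 + 1/3·3.5/1 = 9.1667; y* = 5 + 2/3·3.5/6.1 = 5.3825.
Expenditure on x: 1·9.1667 = 9.1667; share = 0.2183.

share on x = 0.2183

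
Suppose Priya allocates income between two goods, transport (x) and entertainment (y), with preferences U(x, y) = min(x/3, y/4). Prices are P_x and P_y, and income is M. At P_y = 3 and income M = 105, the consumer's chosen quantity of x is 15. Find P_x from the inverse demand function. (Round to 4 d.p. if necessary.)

Leontief preferences: the optimum is at the kink where x/3 = y/4, i.e. y = (4/3)·x.
Budget: P_x·x + P_y·(4/3)·x = M, so (3·P_x + 4·P_y)·x = 3·M.
Demand: x*(P_x,P_y,M) = 3·M/(3·P_x + 4·P_y), y* = 4·M/(3·P_x + 4·P_y).
Set x* = 15 in the demand function and solve for P_x: P_x = 3.

P_x = 3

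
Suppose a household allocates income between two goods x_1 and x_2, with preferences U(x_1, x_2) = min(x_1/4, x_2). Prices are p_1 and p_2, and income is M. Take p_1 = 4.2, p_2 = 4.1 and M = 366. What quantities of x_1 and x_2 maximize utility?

Demand: x_1*(p_1,p_2,M) = 4·M/(4·p_1 + p_2), x_2* = M/(4·p_1 + p_2).
Here 4·4.2 + 4.1 = 20.9, giving x_1* = 70.0478 and x_2* = 17.512.

x_1* = 70.0478, x_2* = 17.512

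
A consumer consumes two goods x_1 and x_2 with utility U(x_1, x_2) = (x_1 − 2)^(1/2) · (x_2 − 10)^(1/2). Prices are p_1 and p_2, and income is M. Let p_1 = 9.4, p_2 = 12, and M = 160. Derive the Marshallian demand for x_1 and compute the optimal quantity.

This is Cobb-Douglas in (x_1−2, x_2−10): tangency gives 0.5·p_2·(x_2−10) = 0.5·p_1·(x_1−2).
After buying the subsistence bundle (2, 10), a share 0.5 of the remaining income goes to x_1: x_1* = 2 + 0.5·(M − 2p_1 − 10p_2)/p_1.
Discretionary income = 160 − 2·9.4 − 10·12 = 21.2; x_1* = 2 + 0.5·21.2/9.4 = 3.1277.

x_1* = 3.1277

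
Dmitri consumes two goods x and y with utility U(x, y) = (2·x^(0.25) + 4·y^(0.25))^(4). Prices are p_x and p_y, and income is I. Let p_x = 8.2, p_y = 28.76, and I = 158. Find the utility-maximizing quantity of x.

MRS = MU_x/MU_y = (1/2)·(y/x)^(0.75). Set equal to p_x/p_y.
Solve for the ratio: y/x = [2·p_x/p_y]^(4/3).
Substitute y = (y/x)·x into the budget: x* = I/(p_x + p_y·(y/x)).
Numerically y/x = 0.472868, so x* = 158/(8.2 + 28.76·0.472868) = 7.2478.

x* = 7.2478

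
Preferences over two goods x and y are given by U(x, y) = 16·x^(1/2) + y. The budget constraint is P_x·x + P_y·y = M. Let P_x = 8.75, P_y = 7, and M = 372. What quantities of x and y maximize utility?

Utility is quasi-linear in y; the FOC for x is 8/√x = P_x/P_y.
Thus x* = (8·P_y/P_x)² — independent of M — with the rest of income spent on y.
Plugging in: x* = (8·7/8.75)² = 40.96, y* = 1.9429.

x* = 40.96, y* = 1.9429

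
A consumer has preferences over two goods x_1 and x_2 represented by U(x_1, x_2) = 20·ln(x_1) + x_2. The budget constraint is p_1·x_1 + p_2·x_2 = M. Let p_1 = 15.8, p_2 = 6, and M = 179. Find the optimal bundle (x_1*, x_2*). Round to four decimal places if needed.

x_1* = 7.5949, x_2* = 9.8333

MU_x_1 = 20/x_1, MU_x_2 = 1. Tangency: 20/x_1 = p_1/p_2.
So x_1*(p_1,p_2) = 20·p_2/p_1, independent of income; and x_2* = (M − 20·p_2)/p_2.
At the given prices: x_1* = 20·6/15.8 = 7.5949, and x_2* = 9.8333.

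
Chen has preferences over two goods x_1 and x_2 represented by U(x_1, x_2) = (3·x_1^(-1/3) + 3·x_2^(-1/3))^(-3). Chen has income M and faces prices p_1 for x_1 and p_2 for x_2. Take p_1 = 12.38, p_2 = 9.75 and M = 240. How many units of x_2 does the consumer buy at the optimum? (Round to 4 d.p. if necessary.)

From the CES first-order condition, (x_2/x_1)^(4/3) = p_1/p_2.
Solve for the ratio: x_2/x_1 = [p_1/p_2]^(0.75).
Substitute x_2 = (x_2/x_1)·x_1 into the budget: x_1* = M/(p_1 + p_2·(x_2/x_1)).
Numerically x_2/x_1 = 1.196154, so x_1* = 240/(12.38 + 9.75·1.196154) = 9.9823 and x_2* = 1.196154·9.9823 = 11.9404.

x_2* = 11.9404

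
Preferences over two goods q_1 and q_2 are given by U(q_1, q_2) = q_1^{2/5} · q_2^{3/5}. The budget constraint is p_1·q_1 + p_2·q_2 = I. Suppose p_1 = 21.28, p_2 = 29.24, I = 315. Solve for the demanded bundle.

q_1* = 5.9211, q_2* = 6.4637

Demand: q_1*(p_1,p_2,I) = 0.4·I/p_1 and q_2* = 0.6·I/p_2.
At p_1=21.28, p_2=29.24, I=315: q_1* = 0.4·315/21.28 = 5.9211, q_2* = 6.4637.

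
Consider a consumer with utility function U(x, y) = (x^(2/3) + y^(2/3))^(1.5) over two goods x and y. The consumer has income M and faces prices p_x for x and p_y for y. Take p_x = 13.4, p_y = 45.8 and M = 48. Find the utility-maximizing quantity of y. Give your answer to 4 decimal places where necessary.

y* = 0.0826

With the ratio pinned down, the budget gives x* = M/(p_x + p_y·(y/x)) and y* = (y/x)·x*.
Numerically y/x = 0.025045, so x* = 48/(13.4 + 45.8·0.025045) = 3.2996 and y* = 0.025045·3.2996 = 0.0826.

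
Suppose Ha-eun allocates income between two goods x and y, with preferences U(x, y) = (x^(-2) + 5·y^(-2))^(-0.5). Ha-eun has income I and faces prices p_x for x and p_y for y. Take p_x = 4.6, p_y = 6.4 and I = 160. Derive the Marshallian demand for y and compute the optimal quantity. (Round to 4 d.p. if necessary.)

From the CES first-order condition, (1/5)·(y/x)^(3) = p_x/p_y.
Solve for the ratio: y/x = [5·p_x/p_y]^(1/3).
Substitute y = (y/x)·x into the budget: x* = I/(p_x + p_y·(y/x)).
Numerically y/x = 1.531731, so x* = 160/(4.6 + 6.4·1.531731) = 11.1087 and y* = 1.531731·11.1087 = 17.0156.

y* = 17.0156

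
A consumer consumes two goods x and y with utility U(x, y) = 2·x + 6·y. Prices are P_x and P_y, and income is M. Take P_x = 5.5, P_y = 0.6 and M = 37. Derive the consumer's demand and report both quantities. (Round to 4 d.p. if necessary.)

x* = 0, y* = 61.6667

y gives more utility per dollar, so spend all income on y: y* = M/P_y, x* = 0.
Numerically: x* = 0, y* = 61.6667.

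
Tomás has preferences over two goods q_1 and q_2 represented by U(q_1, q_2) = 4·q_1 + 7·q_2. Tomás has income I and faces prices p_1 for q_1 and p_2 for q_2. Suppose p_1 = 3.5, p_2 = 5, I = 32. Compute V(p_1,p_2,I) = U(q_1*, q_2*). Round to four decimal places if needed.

V = 44.8

Linear utility — the consumer picks whichever good has higher MU/price: 4/3.5 = 1.1429 vs 7/5 = 1.4.
q_2 gives more utility per dollar, so spend all income on q_2: q_2* = I/p_2, q_1* = 0.
Numerically: q_1* = 0, q_2* = 6.4.
Utility at the optimum: U(0, 6.4) = 44.8.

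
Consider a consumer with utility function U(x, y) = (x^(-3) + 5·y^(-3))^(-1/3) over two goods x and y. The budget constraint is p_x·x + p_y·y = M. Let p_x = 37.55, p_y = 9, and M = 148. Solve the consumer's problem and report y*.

MU_x ∝ x^(-4), MU_y ∝ 5·y^(-4), so MRS = (1/5)·(y/x)^(4) = p_x/p_y.
Solve for the ratio: y/x = [5·p_x/p_y]^(0.25).
With the ratio pinned down, the budget gives x* = M/(p_x + p_y·(y/x)) and y* = (y/x)·x*.
Numerically y/x = 2.137147, so x* = 148/(37.55 + 9·2.137147) = 2.6064 and y* = 2.137147·2.6064 = 5.5702.

y* = 5.5702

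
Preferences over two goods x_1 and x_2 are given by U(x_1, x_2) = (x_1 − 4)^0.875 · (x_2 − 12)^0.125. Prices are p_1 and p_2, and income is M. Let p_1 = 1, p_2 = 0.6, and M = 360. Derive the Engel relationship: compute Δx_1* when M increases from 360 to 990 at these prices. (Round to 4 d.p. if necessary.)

Δx_1* = 551.25

MRS = 7·(x_2−12)/(x_1−4). Tangency with p_1/p_2 gives x_2−12 = (1/7)·(p_1/p_2)·(x_1−4).
After buying the subsistence bundle (4, 12), a share 0.875 of the remaining income goes to x_1: x_1* = 4 + 0.875·(M − 4p_1 − 12p_2)/p_1.
Discretionary income = 360 − 4·1 − 12·0.6 = 348.8; x_1* = 4 + 0.875·348.8/1 = 309.2.
At M' = 990: x_1* = 860.45. Change: 860.45 − 309.2 = 551.25.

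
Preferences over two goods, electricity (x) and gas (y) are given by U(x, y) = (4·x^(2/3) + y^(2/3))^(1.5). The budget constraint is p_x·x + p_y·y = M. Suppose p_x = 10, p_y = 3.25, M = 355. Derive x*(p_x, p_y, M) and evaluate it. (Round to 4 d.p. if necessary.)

Numerically y/x = 0.455166, so x* = 355/(10 + 3.25·0.455166) = 30.9253.

x* = 30.9253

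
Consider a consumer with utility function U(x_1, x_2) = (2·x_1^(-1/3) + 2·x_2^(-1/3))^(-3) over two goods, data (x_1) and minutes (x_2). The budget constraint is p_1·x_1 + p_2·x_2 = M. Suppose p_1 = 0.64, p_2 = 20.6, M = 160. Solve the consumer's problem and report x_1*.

x_1* = 73.9231

MRS = MU_x_1/MU_x_2 = (x_2/x_1)^(4/3). Set equal to p_1/p_2.
Hence x_2/x_1 = (p_1/p_2)^(1/(4/3)), i.e. raised to the 0.75 power.
With the ratio pinned down, the budget gives x_1* = M/(p_1 + p_2·(x_2/x_1)) and x_2* = (x_2/x_1)·x_1*.
Numerically x_2/x_1 = 0.074, so x_1* = 160/(0.64 + 20.6·0.074) = 73.9231.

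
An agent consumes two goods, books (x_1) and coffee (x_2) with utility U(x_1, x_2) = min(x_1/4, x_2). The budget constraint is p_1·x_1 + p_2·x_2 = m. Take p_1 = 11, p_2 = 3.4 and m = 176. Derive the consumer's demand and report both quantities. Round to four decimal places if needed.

x_1* = 14.8523, x_2* = 3.7131

With perfect complements, no substitution: consume in ratio x_1:x_2 = 4:1.
Budget: p_1·x_1 + p_2·(1/4)·x_1 = m, so (4·p_1 + p_2)·x_1 = 4·m.
Demand: x_1*(p_1,p_2,m) = 4·m/(4·p_1 + p_2), x_2* = m/(4·p_1 + p_2).
Here 4·11 + 3.4 = 47.4, giving x_1* = 14.8523 and x_2* = 3.7131.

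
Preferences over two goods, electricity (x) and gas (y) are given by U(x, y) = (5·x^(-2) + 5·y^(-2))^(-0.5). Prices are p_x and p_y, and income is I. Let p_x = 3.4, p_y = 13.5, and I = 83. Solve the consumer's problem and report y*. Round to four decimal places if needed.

Substitute y = (y/x)·x into the budget: x* = I/(p_x + p_y·(y/x)).
Numerically y/x = 0.631512, so x* = 83/(3.4 + 13.5·0.631512) = 6.9599 and y* = 0.631512·6.9599 = 4.3953.

y* = 4.3953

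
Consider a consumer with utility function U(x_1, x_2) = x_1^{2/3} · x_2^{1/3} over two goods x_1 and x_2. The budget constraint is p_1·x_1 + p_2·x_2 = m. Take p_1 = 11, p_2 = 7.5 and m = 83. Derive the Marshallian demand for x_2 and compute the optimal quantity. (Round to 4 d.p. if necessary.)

Demand: x_1*(p_1,p_2,m) = 2/3·m/p_1 and x_2* = 1/3·m/p_2.
At p_1=11, p_2=7.5, m=83: x_2* = 1/3·83/7.5 = 3.6889.

x_2* = 3.6889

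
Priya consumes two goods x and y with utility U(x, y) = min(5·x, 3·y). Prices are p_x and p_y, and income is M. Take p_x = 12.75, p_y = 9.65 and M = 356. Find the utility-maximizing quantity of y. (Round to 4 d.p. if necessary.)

y* = 20.578

Leontief preferences: the optimum is at the kink where x/3 = y/5, i.e. y = (5/3)·x.
Budget: p_x·x + p_y·(5/3)·x = M, so (3·p_x + 5·p_y)·x = 3·M.
Demand: x*(p_x,p_y,M) = 3·M/(3·p_x + 5·p_y), y* = 5·M/(3·p_x + 5·p_y).
Here 3·12.75 + 5·9.65 = 86.5, giving y* = 20.578.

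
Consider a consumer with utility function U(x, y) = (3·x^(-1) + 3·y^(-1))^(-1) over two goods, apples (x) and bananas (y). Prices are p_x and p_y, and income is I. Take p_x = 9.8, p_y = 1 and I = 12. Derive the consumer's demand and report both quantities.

Substitute y = (y/x)·x into the budget: x* = I/(p_x + p_y·(y/x)).
Numerically y/x = 3.130495, so x* = 12/(9.8 + 1·3.130495) = 0.928 and y* = 3.130495·0.928 = 2.9052.

x* = 0.928, y* = 2.9052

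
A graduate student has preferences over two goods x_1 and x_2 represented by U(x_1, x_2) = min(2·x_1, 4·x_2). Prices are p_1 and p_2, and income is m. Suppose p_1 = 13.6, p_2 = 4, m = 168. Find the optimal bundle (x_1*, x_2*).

x_1* = 10.7692, x_2* = 5.3846

Leontief preferences: the optimum is at the kink where x_1/4 = x_2/2, i.e. x_2 = (1/2)·x_1.
Budget: p_1·x_1 + p_2·(1/2)·x_1 = m, so (4·p_1 + 2·p_2)·x_1 = 4·m.
Demand: x_1*(p_1,p_2,m) = 4·m/(4·p_1 + 2·p_2), x_2* = 2·m/(4·p_1 + 2·p_2).
Here 4·13.6 + 2·4 = 62.4, giving x_1* = 10.7692 and x_2* = 5.3846.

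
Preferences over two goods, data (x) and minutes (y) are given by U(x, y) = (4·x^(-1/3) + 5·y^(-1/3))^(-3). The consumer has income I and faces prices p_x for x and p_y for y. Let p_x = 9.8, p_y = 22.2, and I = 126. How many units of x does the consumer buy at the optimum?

x* = 5.2471

With the ratio pinned down, the budget gives x* = I/(p_x + p_y·(y/x)) and y* = (y/x)·x*.
Numerically y/x = 0.640232, so x* = 126/(9.8 + 22.2·0.640232) = 5.2471.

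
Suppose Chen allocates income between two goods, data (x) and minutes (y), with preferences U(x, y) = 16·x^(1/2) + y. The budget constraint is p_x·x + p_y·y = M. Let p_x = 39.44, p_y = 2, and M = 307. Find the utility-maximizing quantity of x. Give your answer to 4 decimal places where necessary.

x* = 0.1646

Set MRS = p_x/p_y: 8·x^(−1/2) = p_x/p_y.
Solve: √x = 8·p_y/p_x, so x*(p_x,p_y) = (8·p_y/p_x)², and y* = (M − p_x·x*)/p_y.
Plugging in: x* = (8·2/39.44)² = 0.1646.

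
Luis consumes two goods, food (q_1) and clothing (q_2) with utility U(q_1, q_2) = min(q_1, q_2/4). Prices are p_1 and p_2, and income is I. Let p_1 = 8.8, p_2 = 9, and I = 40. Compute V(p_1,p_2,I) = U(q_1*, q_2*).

With perfect complements, no substitution: consume in ratio q_1:q_2 = 1:4.
Budget: p_1·q_1 + p_2·4·q_1 = I, so (p_1 + 4·p_2)·q_1 = I.
Demand: q_1*(p_1,p_2,I) = I/(p_1 + 4·p_2), q_2* = 4·I/(p_1 + 4·p_2).
Here 8.8 + 4·9 = 44.8, giving q_1* = 0.8929 and q_2* = 3.5714.
Utility at the optimum: U(0.8929, 3.5714) = 0.8929.

V = 0.8929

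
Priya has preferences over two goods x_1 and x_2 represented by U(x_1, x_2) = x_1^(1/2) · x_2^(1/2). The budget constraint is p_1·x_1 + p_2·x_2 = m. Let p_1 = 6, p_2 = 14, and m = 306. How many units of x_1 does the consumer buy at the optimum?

Tangency: MRS = x_2/x_1 = p_1/p_2.
So 0.5·p_2·x_2 = 0.5·p_1·x_1; combined with the budget, a share 0.5 of income goes to x_1.
Demand: x_1*(p_1,p_2,m) = 0.5·m/p_1 and x_2* = 0.5·m/p_2.
At p_1=6, p_2=14, m=306: x_1* = 0.5·306/6 = 25.5.

x_1* = 25.5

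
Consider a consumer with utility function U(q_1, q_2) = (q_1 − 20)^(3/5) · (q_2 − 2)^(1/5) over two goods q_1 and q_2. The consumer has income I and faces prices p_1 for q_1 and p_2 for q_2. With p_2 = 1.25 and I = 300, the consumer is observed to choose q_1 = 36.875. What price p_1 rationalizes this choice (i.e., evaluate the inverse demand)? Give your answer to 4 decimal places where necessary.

Let q_1' = q_1−20, q_2' = q_2−2. MRS = 3·q_2'/q_1' = p_1/p_2.
After buying the subsistence bundle (20, 2), a share 0.75 of the remaining income goes to q_1: q_1* = 20 + 0.75·(I − 20p_1 − 2p_2)/p_1.
Set q_1* = 36.875 in the demand function and solve for p_1: p_1 = 7.

p_1 = 7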